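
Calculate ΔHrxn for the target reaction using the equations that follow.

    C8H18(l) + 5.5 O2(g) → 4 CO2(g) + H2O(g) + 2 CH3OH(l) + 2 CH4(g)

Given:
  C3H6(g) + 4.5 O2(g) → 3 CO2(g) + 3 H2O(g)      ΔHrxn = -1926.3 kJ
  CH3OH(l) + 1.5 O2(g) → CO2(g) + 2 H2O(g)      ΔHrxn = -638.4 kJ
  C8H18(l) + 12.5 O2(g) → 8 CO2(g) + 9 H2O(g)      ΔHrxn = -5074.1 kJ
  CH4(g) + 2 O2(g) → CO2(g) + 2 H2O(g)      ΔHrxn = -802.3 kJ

equation 1: not needed.
equation 2 reversed and × 2: (-2)·(-638.4) = +1276.8 kJ
equation 3 as written: -5074.1 kJ
equation 4 reversed and × 2: (-2)·(-802.3) = +1604.6 kJ
ΔHrxn = (-2)·(-638.4) + (1)·(-5074.1) + (-2)·(-802.3) = -2192.7 kJ

ΔHrxn = -2192.7 kJ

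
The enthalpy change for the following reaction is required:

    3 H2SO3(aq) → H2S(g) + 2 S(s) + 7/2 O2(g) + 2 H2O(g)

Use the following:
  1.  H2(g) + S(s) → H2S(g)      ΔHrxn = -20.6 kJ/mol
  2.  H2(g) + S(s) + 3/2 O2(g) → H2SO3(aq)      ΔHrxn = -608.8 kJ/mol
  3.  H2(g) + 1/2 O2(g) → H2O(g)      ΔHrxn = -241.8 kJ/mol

ΔHrxn = 1322.2 kJ/mol

eq. 1 as written (H2S(g) already on the product side): -20.6 kJ/mol
eq. 2 reversed and × 3 (reverse to put H2SO3(aq) on the reactant side; scale by 3 for the 3 H2SO3(aq)): (-3)·(-608.8) = +1826.4 kJ/mol
eq. 3 × 2 (×2 to match 2 H2O(g) in the target): (2)·(-241.8) = -483.6 kJ/mol
By Hess's law, ΔHrxn = (-20.6) + (+1826.4) + (-483.6) = 1322.2 kJ/mol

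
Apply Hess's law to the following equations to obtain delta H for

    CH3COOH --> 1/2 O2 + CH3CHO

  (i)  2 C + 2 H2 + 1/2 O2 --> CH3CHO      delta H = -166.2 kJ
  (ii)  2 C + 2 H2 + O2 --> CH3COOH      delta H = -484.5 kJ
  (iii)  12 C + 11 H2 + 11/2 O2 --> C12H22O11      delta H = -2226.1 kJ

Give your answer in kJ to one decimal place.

(i) as written: -166.2 kJ
(ii) reversed: +484.5 kJ
(iii): not needed.
delta H = (1)·(-166.2) + (-1)·(-484.5) = 318.3 kJ

delta H = 318.3 kJ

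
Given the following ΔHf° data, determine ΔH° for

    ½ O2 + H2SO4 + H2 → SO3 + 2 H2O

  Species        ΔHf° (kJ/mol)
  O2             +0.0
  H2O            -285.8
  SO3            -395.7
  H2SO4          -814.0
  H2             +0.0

ΔH°rxn = Σ nΔHf°(products) − Σ nΔHf°(reactants).
Products: 1·(-395.7) + 2·(-285.8) = -967.3
Reactants: 1/2·(+0.0) + 1·(-814.0) + 1·(+0.0) = -814.0
ΔH° = (-967.3) − (-814.0) = -153.3 kJ/mol

ΔH° = -153.3 kJ/mol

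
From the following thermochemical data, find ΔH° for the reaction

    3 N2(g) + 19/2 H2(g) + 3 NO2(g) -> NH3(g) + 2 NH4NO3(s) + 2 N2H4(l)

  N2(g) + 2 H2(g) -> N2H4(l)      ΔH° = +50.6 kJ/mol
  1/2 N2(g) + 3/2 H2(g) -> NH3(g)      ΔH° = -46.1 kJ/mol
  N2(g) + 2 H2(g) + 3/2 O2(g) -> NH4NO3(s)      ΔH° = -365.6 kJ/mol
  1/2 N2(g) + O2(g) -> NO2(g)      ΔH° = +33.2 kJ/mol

ΔH° = -775.7 kJ/mol

equation 1 × 2 (×2 to match 2 N2H4(l) in the target): (2)·(+50.6) = +101.2 kJ/mol
equation 2 as written (NH3(g) already on the product side): -46.1 kJ/mol
equation 3 × 2 (×2 to match 2 NH4NO3(s) in the target): (2)·(-365.6) = -731.2 kJ/mol
equation 4 reversed and × 3 (reverse to put NO2(g) on the reactant side; ×3 to match 3 NO2(g) in the target): (-3)·(+33.2) = -99.6 kJ/mol
ΔH° = (+101.2) + (-46.1) + (-731.2) + (-99.6) = -775.7 kJ/mol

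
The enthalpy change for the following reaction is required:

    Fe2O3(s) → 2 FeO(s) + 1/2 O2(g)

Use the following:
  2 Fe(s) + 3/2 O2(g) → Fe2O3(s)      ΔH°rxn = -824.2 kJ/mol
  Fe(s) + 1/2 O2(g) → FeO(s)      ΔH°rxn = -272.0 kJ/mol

ΔH°rxn = 280.2 kJ/mol

equation 1 reversed (reverse to put Fe2O3(s) on the reactant side): +824.2 kJ/mol
equation 2 × 2 (×2 to match 2 FeO(s) in the target): (2)·(-272.0) = -544.0 kJ/mol
ΔH°rxn = (+824.2) + (-544.0) = 280.2 kJ/mol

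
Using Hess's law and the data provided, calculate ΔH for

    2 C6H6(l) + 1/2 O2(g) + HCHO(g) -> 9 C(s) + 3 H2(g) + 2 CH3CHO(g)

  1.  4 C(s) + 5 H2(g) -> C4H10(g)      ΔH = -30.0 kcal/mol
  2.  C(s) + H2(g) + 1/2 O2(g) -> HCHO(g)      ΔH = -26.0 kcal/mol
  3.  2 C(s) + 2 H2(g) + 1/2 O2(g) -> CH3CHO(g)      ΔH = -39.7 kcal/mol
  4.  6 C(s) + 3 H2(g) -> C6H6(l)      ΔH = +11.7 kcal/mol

ΔH = -76.8 kcal/mol

eq. 1: not needed (C4H10(g) appears nowhere else).
eq. 2 reversed (reverse to put HCHO(g) on the reactant side): +26.0 kcal/mol
eq. 3 × 2 (×2 to match 2 CH3CHO(g) in the target): (2)·(-39.7) = -79.4 kcal/mol
eq. 4 reversed and × 2 (reverse to put C6H6(l) on the reactant side; scale by 2 for the 2 C6H6(l)): (-2)·(+11.7) = -23.4 kcal/mol
ΔH = (-1)·(-26.0) + (2)·(-39.7) + (-2)·(+11.7) = -76.8 kcal/mol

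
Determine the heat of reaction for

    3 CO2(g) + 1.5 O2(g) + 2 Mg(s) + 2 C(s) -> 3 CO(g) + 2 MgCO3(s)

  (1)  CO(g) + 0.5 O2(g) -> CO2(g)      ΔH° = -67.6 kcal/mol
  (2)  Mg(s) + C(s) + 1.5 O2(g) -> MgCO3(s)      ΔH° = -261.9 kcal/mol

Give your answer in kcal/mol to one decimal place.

ΔH° = -321.0 kcal/mol

(1) reversed and × 3: (-3)·(-67.6) = +202.8 kcal/mol
(2) × 2: (2)·(-261.9) = -523.8 kcal/mol
ΔH° = (-3)·(-67.6) + (2)·(-261.9) = -321.0 kcal/mol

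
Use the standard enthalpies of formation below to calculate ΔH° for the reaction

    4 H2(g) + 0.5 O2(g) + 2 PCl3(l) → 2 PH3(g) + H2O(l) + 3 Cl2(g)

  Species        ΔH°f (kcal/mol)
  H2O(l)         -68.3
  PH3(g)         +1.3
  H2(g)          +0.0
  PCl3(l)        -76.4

ΔH° = 87.1 kcal/mol

Products: 2·(+1.3) + 1·(-68.3) + 3·(+0.0) = -65.7
Reactants: 4·(+0.0) + 1/2·(+0.0) + 2·(-76.4) = -152.8
ΔH° = (-65.7) − (-152.8) = 87.1 kcal/mol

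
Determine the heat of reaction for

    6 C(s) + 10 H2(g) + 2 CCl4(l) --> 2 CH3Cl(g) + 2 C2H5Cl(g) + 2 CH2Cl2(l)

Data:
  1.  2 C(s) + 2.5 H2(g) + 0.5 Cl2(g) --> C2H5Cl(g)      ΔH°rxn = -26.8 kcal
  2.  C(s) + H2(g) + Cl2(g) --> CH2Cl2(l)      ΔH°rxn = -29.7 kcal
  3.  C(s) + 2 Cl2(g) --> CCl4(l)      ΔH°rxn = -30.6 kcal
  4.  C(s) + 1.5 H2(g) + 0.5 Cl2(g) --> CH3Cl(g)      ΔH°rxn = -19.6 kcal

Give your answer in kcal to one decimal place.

eq. 1 × 2: (2)·(-26.8) = -53.6 kcal
eq. 2 × 2: (2)·(-29.7) = -59.4 kcal
eq. 3 reversed and × 2: (-2)·(-30.6) = +61.2 kcal
eq. 4 × 2: (2)·(-19.6) = -39.2 kcal
ΔH°rxn = (-53.6) + (-59.4) + (+61.2) + (-39.2) = -91.0 kcal

ΔH°rxn = -91.0 kcal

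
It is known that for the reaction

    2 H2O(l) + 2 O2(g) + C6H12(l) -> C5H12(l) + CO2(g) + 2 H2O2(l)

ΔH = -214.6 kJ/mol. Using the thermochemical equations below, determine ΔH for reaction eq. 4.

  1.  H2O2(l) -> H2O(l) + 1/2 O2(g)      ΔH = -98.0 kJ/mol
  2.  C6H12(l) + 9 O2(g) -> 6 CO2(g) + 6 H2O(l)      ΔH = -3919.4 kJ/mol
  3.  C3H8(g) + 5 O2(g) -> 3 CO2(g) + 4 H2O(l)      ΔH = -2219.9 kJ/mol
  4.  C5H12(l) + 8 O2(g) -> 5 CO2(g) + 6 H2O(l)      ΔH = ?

ΔH = -3508.8 kJ/mol

eq. 1 reversed and × 2: (-2)·(-98.0) = +196.0 kJ/mol
eq. 2 as written: -3919.4 kJ/mol
eq. 3: not needed.
eq. 4 reversed: contributes −x
-214.6 = (+196.0) + (-3919.4) − x
x = (-214.6 − (-3723.4)) / (-1) = -3508.8 kJ/mol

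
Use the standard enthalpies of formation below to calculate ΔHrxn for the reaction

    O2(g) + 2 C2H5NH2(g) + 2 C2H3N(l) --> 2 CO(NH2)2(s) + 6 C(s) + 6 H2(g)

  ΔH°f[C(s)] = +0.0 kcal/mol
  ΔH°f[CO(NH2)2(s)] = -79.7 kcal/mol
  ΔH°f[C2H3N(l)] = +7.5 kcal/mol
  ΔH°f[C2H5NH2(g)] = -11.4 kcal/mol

ΔH°rxn = Σ nΔHf°(products) − Σ nΔHf°(reactants).
Products: 2·(-79.7) + 6·(+0.0) + 6·(+0.0) = -159.4
Reactants: 1·(+0.0) + 2·(-11.4) + 2·(+7.5) = -7.8
ΔHrxn = (-159.4) − (-7.8) = -151.6 kcal/mol

ΔHrxn = -151.6 kcal/mol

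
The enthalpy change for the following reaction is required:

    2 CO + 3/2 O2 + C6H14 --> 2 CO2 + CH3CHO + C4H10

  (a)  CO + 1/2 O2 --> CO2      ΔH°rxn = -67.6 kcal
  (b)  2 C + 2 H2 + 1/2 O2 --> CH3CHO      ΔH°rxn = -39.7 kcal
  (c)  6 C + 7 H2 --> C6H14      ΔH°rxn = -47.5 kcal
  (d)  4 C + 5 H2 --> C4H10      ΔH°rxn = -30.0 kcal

ΔH°rxn = -157.4 kcal

(a) × 2 (×2 to match 2 CO in the target): (2)·(-67.6) = -135.2 kcal
(b) as written (CH3CHO already on the product side): -39.7 kcal
(c) reversed (reverse to put C6H14 on the reactant side): +47.5 kcal
(d) as written (C4H10 already on the product side): -30.0 kcal
ΔH°rxn = (2)·(-67.6) + (1)·(-39.7) + (-1)·(-47.5) + (1)·(-30.0) = -157.4 kcal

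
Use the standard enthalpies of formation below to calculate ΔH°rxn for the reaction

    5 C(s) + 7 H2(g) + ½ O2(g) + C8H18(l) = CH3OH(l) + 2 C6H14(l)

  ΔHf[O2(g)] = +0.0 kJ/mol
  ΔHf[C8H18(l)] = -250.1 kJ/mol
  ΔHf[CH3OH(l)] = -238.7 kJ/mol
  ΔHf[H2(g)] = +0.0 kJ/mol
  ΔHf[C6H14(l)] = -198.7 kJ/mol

ΔH°rxn = -386.0 kJ/mol

Products: 1·(-238.7) + 2·(-198.7) = -636.1
Reactants: 5·(+0.0) + 7·(+0.0) + 1/2·(+0.0) + 1·(-250.1) = -250.1
ΔH°rxn = (-636.1) − (-250.1) = -386.0 kJ/mol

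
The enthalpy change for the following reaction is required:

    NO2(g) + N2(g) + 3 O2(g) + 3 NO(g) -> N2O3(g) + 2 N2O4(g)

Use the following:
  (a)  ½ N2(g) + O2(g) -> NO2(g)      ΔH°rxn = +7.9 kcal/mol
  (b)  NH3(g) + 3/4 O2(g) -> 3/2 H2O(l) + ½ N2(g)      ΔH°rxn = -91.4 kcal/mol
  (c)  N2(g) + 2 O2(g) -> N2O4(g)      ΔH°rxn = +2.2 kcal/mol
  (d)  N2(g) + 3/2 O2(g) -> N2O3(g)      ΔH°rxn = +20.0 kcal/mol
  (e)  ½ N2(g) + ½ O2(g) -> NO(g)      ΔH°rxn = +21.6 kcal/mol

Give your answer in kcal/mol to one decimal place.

(a) reversed (NO2(g) must end up as a reactant): -7.9 kcal/mol
(b): not needed (NH3(g) appears nowhere else).
(c) × 2 (scale by 2 for the 2 N2O4(g)): (2)·(+2.2) = +4.4 kcal/mol
(d) as written (N2O3(g) already on the product side): +20.0 kcal/mol
(e) reversed and × 3 (reverse to put NO(g) on the reactant side; scale by 3 for the 3 NO(g)): (-3)·(+21.6) = -64.8 kcal/mol
Since enthalpy is a state function, ΔH°rxn = (-7.9) + (+4.4) + (+20.0) + (-64.8) = -48.3 kcal/mol

ΔH°rxn = -48.3 kcal/mol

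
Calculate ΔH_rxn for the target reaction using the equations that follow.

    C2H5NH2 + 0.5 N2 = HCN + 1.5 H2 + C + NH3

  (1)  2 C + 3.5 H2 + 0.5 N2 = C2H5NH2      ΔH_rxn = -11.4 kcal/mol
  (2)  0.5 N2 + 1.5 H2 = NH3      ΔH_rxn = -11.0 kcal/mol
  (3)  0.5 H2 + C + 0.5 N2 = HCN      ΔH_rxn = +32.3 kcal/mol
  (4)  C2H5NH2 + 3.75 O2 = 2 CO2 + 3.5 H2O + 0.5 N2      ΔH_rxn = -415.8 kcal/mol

(1) reversed: +11.4 kcal/mol
(2) as written: -11.0 kcal/mol
(3) as written: +32.3 kcal/mol
(4): not needed.
ΔH_rxn = (-1)·(-11.4) + (1)·(-11.0) + (1)·(+32.3) = 32.7 kcal/mol

ΔH_rxn = 32.7 kcal/mol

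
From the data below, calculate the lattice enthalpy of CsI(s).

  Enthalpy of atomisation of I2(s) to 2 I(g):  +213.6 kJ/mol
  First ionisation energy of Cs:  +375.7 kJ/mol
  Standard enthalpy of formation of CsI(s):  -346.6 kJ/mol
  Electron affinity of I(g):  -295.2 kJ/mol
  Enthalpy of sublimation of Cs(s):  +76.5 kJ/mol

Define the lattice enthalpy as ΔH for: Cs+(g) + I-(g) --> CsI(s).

ΔHf° = 1·ΔHsub + 1·(ΣIE) + 1/2·D(I2) + 1·EA + U
-346.6 = 1·(+76.5) + 1·(+375.7) + 1/2·(+213.6) + 1·(-295.2) + U
U = -346.6 − (+263.8) = -610.4 kJ/mol

U = -610.4 kJ/mol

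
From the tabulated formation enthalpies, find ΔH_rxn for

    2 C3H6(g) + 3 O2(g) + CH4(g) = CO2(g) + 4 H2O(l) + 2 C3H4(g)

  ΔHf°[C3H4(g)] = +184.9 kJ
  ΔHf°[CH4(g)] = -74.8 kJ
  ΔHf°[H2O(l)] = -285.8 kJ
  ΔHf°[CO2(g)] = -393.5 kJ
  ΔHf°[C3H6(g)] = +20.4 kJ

Products: 1·(-393.5) + 4·(-285.8) + 2·(+184.9) = -1166.9
Reactants: 2·(+20.4) + 3·(+0.0) + 1·(-74.8) = -34.0
ΔH_rxn = (-1166.9) − (-34.0) = -1132.9 kJ

ΔH_rxn = -1132.9 kJ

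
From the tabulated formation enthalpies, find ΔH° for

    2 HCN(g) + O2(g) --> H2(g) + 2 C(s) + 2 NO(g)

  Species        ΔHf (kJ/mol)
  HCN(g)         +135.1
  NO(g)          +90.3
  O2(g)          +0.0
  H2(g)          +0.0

Products: 1·(+0.0) + 2·(+0.0) + 2·(+90.3) = +180.6
Reactants: 2·(+135.1) + 1·(+0.0) = +270.2
ΔH° = (+180.6) − (+270.2) = -89.6 kJ/mol

ΔH° = -89.6 kJ/mol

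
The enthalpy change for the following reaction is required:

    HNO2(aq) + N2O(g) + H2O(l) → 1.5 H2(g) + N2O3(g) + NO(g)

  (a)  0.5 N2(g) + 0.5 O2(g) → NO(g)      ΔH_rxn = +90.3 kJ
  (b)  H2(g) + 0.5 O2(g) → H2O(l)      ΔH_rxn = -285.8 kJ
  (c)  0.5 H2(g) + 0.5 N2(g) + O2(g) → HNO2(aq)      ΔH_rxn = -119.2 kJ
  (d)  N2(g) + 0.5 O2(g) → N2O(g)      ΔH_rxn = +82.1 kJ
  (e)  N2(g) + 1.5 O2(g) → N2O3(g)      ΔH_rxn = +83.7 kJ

ΔH_rxn = 496.9 kJ

(a) as written: +90.3 kJ
(b) reversed: +285.8 kJ
(c) reversed: +119.2 kJ
(d) reversed: -82.1 kJ
(e) as written: +83.7 kJ
ΔH_rxn = (1)·(+90.3) + (-1)·(-285.8) + (-1)·(-119.2) + (-1)·(+82.1) + (1)·(+83.7) = 496.9 kJ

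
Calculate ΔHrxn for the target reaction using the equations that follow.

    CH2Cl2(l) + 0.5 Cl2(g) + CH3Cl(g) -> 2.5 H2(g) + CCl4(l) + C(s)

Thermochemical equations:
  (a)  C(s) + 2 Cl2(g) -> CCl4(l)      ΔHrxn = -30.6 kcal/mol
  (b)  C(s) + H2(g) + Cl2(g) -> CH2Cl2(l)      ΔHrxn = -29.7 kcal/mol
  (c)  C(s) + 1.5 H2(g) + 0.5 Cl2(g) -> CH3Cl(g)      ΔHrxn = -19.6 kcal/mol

(a) as written (CCl4(l) already on the product side): -30.6 kcal/mol
(b) reversed (CH2Cl2(l) must end up as a reactant): +29.7 kcal/mol
(c) reversed (CH3Cl(g) must end up as a reactant): +19.6 kcal/mol
Since enthalpy is a state function, ΔHrxn = (1)·(-30.6) + (-1)·(-29.7) + (-1)·(-19.6) = 18.7 kcal/mol

ΔHrxn = 18.7 kcal/mol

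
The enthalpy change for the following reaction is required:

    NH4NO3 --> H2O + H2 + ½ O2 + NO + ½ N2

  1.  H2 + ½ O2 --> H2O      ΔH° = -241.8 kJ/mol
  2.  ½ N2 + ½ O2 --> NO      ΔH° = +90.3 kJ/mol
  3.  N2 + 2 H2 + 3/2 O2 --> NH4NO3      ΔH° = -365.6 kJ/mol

eq. 1 as written: -241.8 kJ/mol
eq. 2 as written: +90.3 kJ/mol
eq. 3 reversed: +365.6 kJ/mol
Summing the manipulated equations, ΔH° = (-241.8) + (+90.3) + (+365.6) = 214.1 kJ/mol

ΔH° = 214.1 kJ/mol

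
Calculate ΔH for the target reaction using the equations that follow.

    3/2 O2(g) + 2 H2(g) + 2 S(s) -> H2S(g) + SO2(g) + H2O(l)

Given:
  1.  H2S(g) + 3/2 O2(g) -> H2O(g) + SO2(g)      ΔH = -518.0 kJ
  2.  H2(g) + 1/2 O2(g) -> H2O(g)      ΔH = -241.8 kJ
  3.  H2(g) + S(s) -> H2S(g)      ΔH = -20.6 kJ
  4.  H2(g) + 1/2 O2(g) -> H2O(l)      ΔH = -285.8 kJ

ΔH = -603.2 kJ

eq. 1 as written: -518.0 kJ
eq. 2 reversed: +241.8 kJ
eq. 3 × 2: (2)·(-20.6) = -41.2 kJ
eq. 4 as written: -285.8 kJ
Combining the equations, ΔH = (-518.0) + (+241.8) + (-41.2) + (-285.8) = -603.2 kJ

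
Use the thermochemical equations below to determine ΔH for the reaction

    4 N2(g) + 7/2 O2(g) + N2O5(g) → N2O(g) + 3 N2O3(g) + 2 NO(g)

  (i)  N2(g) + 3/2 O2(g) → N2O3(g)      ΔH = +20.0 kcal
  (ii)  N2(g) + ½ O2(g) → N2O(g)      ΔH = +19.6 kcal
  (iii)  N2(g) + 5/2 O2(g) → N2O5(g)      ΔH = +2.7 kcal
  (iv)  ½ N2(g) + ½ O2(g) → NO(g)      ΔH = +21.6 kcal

ΔH = 120.1 kcal

(i) × 3: (3)·(+20.0) = +60.0 kcal
(ii) as written: +19.6 kcal
(iii) reversed: -2.7 kcal
(iv) × 2: (2)·(+21.6) = +43.2 kcal
Since enthalpy is a state function, ΔH = (3)·(+20.0) + (1)·(+19.6) + (-1)·(+2.7) + (2)·(+21.6) = 120.1 kcal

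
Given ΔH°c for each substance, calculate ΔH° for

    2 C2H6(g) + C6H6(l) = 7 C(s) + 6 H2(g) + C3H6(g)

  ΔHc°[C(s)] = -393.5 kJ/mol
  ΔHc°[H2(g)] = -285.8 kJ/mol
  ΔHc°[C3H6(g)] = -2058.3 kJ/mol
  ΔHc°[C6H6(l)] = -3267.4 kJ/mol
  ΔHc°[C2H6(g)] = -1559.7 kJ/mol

With combustion enthalpies, reactants minus products:
= [2·(-1559.7) + 1·(-3267.4)] − [7·(-393.5) + 6·(-285.8) + 1·(-2058.3)]
= 140.8 kJ/mol

ΔH° = 140.8 kJ/mol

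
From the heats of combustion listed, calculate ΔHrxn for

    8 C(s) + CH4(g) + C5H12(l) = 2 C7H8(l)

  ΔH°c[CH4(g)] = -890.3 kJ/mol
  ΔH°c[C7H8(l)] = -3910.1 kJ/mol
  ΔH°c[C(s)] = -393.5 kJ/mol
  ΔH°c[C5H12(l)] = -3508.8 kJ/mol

ΔHrxn = 273.1 kJ/mol

Using ΔH = Σ nΔHc°(reactants) − Σ nΔHc°(products):
= [8·(-393.5) + 1·(-890.3) + 1·(-3508.8)] − [2·(-3910.1)]
= 273.1 kJ/mol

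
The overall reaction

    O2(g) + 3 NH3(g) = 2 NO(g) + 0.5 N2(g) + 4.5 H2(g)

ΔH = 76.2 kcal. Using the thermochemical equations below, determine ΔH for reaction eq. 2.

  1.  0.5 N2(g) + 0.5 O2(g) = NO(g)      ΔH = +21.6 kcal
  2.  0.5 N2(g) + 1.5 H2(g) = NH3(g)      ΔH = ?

eq. 1 × 2: (2)·(+21.6) = +43.2 kcal
eq. 2 reversed and × 3: contributes −3·x
+76.2 = (+43.2) − 3·x
x = (+76.2 − (+43.2)) / (-3) = -11.0 kcal

ΔH = -11.0 kcal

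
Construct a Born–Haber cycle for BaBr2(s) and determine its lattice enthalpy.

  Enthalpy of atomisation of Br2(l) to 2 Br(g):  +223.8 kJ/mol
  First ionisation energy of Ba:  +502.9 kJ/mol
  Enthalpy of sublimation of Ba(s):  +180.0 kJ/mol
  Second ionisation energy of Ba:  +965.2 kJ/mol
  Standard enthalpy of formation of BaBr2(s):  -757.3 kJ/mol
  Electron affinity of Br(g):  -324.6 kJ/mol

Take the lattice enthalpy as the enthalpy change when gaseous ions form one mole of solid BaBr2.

U = -1980.0 kJ/mol

ΔHf° = 1·ΔHsub + 1·(ΣIE) + 1·D(Br2) + 2·EA + U
-757.3 = 1·(+180.0) + 1·(+1468.1) + 1·(+223.8) + 2·(-324.6) + U
U = -757.3 − (+1222.7) = -1980.0 kJ/mol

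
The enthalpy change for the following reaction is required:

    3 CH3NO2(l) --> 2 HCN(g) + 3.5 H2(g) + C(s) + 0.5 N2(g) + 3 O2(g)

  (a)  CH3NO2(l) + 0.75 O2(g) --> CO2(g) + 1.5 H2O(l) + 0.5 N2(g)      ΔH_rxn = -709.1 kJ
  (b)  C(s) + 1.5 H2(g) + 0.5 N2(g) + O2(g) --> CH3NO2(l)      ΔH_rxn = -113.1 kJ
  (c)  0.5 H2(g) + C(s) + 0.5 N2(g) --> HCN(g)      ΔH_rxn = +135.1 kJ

(a): not needed (H2O(l) appears nowhere else).
(b) reversed and × 3: (-3)·(-113.1) = +339.3 kJ
(c) × 2 (×2 to match 2 HCN(g) in the target): (2)·(+135.1) = +270.2 kJ
Since enthalpy is a state function, ΔH_rxn = (+339.3) + (+270.2) = 609.5 kJ

ΔH_rxn = 609.5 kJ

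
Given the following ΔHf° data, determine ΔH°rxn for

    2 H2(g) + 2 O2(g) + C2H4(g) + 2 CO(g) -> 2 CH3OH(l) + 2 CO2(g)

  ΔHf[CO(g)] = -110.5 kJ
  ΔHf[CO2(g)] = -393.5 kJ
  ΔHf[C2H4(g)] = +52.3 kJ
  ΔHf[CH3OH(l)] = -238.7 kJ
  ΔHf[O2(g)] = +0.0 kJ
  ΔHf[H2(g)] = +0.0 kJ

Products: 2·(-238.7) + 2·(-393.5) = -1264.4
Reactants: 2·(+0.0) + 2·(+0.0) + 1·(+52.3) + 2·(-110.5) = -168.7
ΔH°rxn = (-1264.4) − (-168.7) = -1095.7 kJ

ΔH°rxn = -1095.7 kJ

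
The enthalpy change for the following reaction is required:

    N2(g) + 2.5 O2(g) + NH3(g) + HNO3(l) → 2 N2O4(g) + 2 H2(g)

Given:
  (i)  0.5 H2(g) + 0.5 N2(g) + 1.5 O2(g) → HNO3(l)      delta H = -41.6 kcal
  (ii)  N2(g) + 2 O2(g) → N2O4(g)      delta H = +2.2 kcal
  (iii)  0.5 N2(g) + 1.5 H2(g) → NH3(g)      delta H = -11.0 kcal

delta H = 57.0 kcal

(i) reversed (HNO3(l) must end up as a reactant): +41.6 kcal
(ii) × 2 (scale by 2 for the 2 N2O4(g)): (2)·(+2.2) = +4.4 kcal
(iii) reversed (NH3(g) must end up as a reactant): +11.0 kcal
delta H = (-1)·(-41.6) + (2)·(+2.2) + (-1)·(-11.0) = 57.0 kcal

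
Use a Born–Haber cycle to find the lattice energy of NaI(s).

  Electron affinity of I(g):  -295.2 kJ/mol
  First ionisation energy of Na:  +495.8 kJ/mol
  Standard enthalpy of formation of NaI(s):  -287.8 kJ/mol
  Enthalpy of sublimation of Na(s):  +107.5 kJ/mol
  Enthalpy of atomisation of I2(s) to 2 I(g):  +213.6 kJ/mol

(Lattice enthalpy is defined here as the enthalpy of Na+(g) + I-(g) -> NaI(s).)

ΔHf° = 1·ΔHsub + 1·(ΣIE) + 1/2·D(I2) + 1·EA + U
-287.8 = 1·(+107.5) + 1·(+495.8) + 1/2·(+213.6) + 1·(-295.2) + U
U = -287.8 − (+414.9) = -702.7 kJ/mol

U = -702.7 kJ/mol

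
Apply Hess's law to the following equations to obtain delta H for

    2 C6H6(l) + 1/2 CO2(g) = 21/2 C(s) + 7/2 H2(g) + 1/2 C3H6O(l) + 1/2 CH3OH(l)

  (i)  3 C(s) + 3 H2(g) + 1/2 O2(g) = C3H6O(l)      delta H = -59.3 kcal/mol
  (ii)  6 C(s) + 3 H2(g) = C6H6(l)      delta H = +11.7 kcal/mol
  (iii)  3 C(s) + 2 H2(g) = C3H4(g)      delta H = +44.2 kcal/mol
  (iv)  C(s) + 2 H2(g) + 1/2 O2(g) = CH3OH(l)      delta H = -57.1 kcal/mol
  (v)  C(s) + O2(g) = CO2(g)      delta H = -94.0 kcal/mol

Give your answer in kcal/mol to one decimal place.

(i) × 1/2 (×1/2 to match 1/2 C3H6O(l) in the target): (1/2)·(-59.3) = -29.65 kcal/mol
(ii) reversed and × 2 (reverse to put C6H6(l) on the reactant side; ×2 to match 2 C6H6(l) in the target): (-2)·(+11.7) = -23.4 kcal/mol
(iii): not needed (C3H4(g) appears nowhere else).
(iv) × 1/2 (×1/2 to match 1/2 CH3OH(l) in the target): (1/2)·(-57.1) = -28.55 kcal/mol
(v) reversed and × 1/2 (CO2(g) must end up as a reactant; scale by 1/2 for the 1/2 CO2(g)): (-1/2)·(-94.0) = +47.0 kcal/mol
delta H = (1/2)·(-59.3) + (-2)·(+11.7) + (1/2)·(-57.1) + (-1/2)·(-94.0) = -34.6 kcal/mol

delta H = -34.6 kcal/mol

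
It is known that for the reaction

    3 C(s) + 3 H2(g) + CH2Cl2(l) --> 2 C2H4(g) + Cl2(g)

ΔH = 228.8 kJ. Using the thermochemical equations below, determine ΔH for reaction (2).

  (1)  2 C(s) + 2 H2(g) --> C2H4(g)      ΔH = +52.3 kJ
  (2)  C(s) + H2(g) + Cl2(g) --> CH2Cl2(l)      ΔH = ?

ΔH = -124.2 kJ

(1) × 2: (2)·(+52.3) = +104.6 kJ
(2) reversed: contributes −x
+228.8 = (+104.6) − x
x = (+228.8 − (+104.6)) / (-1) = -124.2 kJ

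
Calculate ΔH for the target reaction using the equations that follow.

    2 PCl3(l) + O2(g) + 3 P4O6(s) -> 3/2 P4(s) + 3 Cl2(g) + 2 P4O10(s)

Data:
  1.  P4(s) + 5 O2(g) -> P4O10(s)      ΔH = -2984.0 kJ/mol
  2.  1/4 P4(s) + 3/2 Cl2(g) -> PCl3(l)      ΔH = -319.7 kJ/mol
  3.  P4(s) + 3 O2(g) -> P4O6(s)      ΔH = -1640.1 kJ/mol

eq. 1 × 2 (scale by 2 for the 2 P4O10(s)): (2)·(-2984.0) = -5968.0 kJ/mol
eq. 2 reversed and × 2 (PCl3(l) must end up as a reactant; ×2 to match 2 PCl3(l) in the target): (-2)·(-319.7) = +639.4 kJ/mol
eq. 3 reversed and × 3 (P4O6(s) must end up as a reactant; scale by 3 for the 3 P4O6(s)): (-3)·(-1640.1) = +4920.3 kJ/mol
ΔH = (-5968.0) + (+639.4) + (+4920.3) = -408.3 kJ/mol

ΔH = -408.3 kJ/mol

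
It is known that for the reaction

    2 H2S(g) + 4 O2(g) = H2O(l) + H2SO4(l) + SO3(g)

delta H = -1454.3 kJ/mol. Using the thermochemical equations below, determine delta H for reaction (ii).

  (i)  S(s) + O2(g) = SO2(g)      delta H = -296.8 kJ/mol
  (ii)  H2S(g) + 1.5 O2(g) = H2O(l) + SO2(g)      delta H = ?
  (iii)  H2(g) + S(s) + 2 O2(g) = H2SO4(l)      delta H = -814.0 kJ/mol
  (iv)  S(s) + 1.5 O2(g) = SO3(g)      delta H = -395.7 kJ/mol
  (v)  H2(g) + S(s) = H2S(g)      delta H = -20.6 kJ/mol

(i) reversed: +296.8 kJ/mol
(ii) as written (H2O(l) already on the product side): contributes x
(iii) as written (H2SO4(l) already on the product side): -814.0 kJ/mol
(iv) as written (SO3(g) already on the product side): -395.7 kJ/mol
(v) reversed: +20.6 kJ/mol
-1454.3 = (+296.8) + (-814.0) + (-395.7) + (+20.6) + x
x = (-1454.3 − (-892.3)) / (1) = -562.0 kJ/mol

delta H = -562.0 kJ/mol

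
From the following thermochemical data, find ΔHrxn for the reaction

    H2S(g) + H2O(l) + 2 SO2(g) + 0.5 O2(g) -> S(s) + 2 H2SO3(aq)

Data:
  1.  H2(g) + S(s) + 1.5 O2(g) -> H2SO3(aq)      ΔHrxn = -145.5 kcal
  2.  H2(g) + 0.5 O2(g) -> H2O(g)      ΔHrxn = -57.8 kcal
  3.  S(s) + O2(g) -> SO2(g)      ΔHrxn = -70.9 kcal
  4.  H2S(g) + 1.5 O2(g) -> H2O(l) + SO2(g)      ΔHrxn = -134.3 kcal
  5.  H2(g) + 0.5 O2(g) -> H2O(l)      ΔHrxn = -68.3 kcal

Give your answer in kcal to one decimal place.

eq. 1 × 2 (scale by 2 for the 2 H2SO3(aq)): (2)·(-145.5) = -291.0 kcal
eq. 2: not needed (H2O(g) appears nowhere else).
eq. 3 reversed and × 3: (-3)·(-70.9) = +212.7 kcal
eq. 4 as written (H2S(g) already on the reactant side): -134.3 kcal
eq. 5 reversed and × 2: (-2)·(-68.3) = +136.6 kcal
ΔHrxn = (-291.0) + (+212.7) + (-134.3) + (+136.6) = -76.0 kcal

ΔHrxn = -76.0 kcal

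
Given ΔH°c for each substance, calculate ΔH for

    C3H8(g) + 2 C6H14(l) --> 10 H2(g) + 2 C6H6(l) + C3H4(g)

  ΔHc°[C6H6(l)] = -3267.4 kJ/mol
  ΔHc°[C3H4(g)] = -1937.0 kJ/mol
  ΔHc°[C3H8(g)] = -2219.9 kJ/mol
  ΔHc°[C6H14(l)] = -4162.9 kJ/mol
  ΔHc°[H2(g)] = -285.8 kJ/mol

Using ΔH = Σ nΔHc°(reactants) − Σ nΔHc°(products):
= [1·(-2219.9) + 2·(-4162.9)] − [10·(-285.8) + 2·(-3267.4) + 1·(-1937.0)]
= 784.1 kJ/mol

ΔH = 784.1 kJ/mol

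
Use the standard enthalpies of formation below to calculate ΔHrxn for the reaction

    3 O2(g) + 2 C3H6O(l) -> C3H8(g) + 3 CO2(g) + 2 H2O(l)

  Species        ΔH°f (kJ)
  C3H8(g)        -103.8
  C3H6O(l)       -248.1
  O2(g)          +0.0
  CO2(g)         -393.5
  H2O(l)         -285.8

ΔH°rxn = Σ nΔHf°(products) − Σ nΔHf°(reactants).
Products: 1·(-103.8) + 3·(-393.5) + 2·(-285.8) = -1855.9
Reactants: 3·(+0.0) + 2·(-248.1) = -496.2
ΔHrxn = (-1855.9) − (-496.2) = -1359.7 kJ

ΔHrxn = -1359.7 kJ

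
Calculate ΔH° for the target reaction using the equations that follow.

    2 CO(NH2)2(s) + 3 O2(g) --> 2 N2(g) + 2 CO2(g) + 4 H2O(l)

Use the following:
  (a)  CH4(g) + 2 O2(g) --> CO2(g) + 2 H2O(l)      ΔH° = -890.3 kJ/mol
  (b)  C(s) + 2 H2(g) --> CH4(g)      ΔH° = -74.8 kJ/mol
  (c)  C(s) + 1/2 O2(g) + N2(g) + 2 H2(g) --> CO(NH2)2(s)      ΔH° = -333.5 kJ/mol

(a) × 2 (scale by 2 for the 2 CO2(g)): (2)·(-890.3) = -1780.6 kJ/mol
(b) × 2: (2)·(-74.8) = -149.6 kJ/mol
(c) reversed and × 2 (reverse to put CO(NH2)2(s) on the reactant side; ×2 to match 2 CO(NH2)2(s) in the target): (-2)·(-333.5) = +667.0 kJ/mol
By Hess's law, ΔH° = (2)·(-890.3) + (2)·(-74.8) + (-2)·(-333.5) = -1263.2 kJ/mol

ΔH° = -1263.2 kJ/mol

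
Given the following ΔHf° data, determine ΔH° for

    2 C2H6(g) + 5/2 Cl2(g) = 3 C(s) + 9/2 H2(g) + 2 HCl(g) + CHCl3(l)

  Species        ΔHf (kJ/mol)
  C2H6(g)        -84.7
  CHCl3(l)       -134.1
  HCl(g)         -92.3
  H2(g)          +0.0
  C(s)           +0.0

Products: 3·(+0.0) + 9/2·(+0.0) + 2·(-92.3) + 1·(-134.1) = -318.7
Reactants: 2·(-84.7) + 5/2·(+0.0) = -169.4
ΔH° = (-318.7) − (-169.4) = -149.3 kJ/mol

ΔH° = -149.3 kJ/mol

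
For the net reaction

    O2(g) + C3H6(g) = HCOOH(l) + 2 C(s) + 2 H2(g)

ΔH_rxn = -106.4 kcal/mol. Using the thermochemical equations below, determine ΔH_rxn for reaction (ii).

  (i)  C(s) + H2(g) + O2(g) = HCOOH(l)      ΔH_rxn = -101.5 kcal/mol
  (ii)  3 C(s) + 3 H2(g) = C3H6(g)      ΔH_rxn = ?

ΔH_rxn = 4.9 kcal/mol

(i) as written (HCOOH(l) already on the product side): -101.5 kcal/mol
(ii) reversed (C3H6(g) must end up as a reactant): contributes −x
-106.4 = (-101.5) − x
x = (-106.4 − (-101.5)) / (-1) = 4.9 kcal/mol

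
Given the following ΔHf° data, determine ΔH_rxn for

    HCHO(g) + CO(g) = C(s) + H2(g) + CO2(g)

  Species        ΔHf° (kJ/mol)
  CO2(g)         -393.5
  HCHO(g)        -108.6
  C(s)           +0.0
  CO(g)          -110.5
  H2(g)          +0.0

ΔH_rxn = -174.4 kJ/mol

Products: 1·(+0.0) + 1·(+0.0) + 1·(-393.5) = -393.5
Reactants: 1·(-108.6) + 1·(-110.5) = -219.1
ΔH_rxn = (-393.5) − (-219.1) = -174.4 kJ/mol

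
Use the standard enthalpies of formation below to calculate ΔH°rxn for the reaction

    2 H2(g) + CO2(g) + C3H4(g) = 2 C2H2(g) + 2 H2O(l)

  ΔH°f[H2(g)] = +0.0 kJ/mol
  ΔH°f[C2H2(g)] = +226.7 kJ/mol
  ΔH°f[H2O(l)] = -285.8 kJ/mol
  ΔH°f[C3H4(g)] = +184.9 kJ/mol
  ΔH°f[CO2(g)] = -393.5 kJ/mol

ΔH°rxn = 90.4 kJ/mol

ΔH°rxn = Σ nΔHf°(products) − Σ nΔHf°(reactants).
Products: 2·(+226.7) + 2·(-285.8) = -118.2
Reactants: 2·(+0.0) + 1·(-393.5) + 1·(+184.9) = -208.6
ΔH°rxn = (-118.2) − (-208.6) = 90.4 kJ/mol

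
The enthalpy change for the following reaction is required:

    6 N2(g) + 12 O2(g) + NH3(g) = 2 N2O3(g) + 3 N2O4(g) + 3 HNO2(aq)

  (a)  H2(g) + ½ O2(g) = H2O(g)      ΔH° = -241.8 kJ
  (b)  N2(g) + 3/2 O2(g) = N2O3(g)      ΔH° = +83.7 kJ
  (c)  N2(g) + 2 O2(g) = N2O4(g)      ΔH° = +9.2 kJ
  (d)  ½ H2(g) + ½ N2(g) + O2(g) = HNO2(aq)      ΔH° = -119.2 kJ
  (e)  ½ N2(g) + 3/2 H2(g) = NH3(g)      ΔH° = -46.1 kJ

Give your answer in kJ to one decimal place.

(a): not needed (H2O(g) appears nowhere else).
(b) × 2 (scale by 2 for the 2 N2O3(g)): (2)·(+83.7) = +167.4 kJ
(c) × 3 (×3 to match 3 N2O4(g) in the target): (3)·(+9.2) = +27.6 kJ
(d) × 3 (scale by 3 for the 3 HNO2(aq)): (3)·(-119.2) = -357.6 kJ
(e) reversed (NH3(g) must end up as a reactant): +46.1 kJ
Summing the manipulated equations, ΔH° = (2)·(+83.7) + (3)·(+9.2) + (3)·(-119.2) + (-1)·(-46.1) = -116.5 kJ

ΔH° = -116.5 kJ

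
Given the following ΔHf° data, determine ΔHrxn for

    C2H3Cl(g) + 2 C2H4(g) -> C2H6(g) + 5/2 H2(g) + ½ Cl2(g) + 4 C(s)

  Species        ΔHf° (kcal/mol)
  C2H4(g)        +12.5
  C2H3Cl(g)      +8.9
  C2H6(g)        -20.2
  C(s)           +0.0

ΔHrxn = -54.1 kcal/mol

Products: 1·(-20.2) + 5/2·(+0.0) + 1/2·(+0.0) + 4·(+0.0) = -20.2
Reactants: 1·(+8.9) + 2·(+12.5) = +33.9
ΔHrxn = (-20.2) − (+33.9) = -54.1 kcal/mol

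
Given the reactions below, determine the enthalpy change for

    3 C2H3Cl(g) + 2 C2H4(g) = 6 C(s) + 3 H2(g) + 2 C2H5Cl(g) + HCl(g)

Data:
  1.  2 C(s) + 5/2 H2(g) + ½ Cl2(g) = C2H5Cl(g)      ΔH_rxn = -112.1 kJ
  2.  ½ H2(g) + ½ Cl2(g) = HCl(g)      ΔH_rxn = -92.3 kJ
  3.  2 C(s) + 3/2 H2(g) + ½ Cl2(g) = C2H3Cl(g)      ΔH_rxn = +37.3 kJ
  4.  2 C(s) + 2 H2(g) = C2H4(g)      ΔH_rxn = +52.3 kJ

ΔH_rxn = -533.0 kJ

eq. 1 × 2: (2)·(-112.1) = -224.2 kJ
eq. 2 as written: -92.3 kJ
eq. 3 reversed and × 3: (-3)·(+37.3) = -111.9 kJ
eq. 4 reversed and × 2: (-2)·(+52.3) = -104.6 kJ
Since enthalpy is a state function, ΔH_rxn = (2)·(-112.1) + (1)·(-92.3) + (-3)·(+37.3) + (-2)·(+52.3) = -533.0 kJ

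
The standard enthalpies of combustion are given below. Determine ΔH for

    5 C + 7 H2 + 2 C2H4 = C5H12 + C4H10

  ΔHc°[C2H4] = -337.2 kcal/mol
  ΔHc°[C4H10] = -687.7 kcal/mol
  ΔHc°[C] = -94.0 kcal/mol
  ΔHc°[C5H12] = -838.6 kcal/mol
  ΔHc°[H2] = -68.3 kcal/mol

ΔH = -96.2 kcal/mol

Using ΔH = Σ nΔHc°(reactants) − Σ nΔHc°(products):
= [5·(-94.0) + 7·(-68.3) + 2·(-337.2)] − [1·(-838.6) + 1·(-687.7)]
= -96.2 kcal/mol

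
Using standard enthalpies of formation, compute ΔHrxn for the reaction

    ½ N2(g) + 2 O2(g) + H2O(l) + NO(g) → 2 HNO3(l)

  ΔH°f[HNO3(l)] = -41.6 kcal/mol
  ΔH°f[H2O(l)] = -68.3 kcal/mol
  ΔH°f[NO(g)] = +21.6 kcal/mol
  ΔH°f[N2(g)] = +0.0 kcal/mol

ΔHrxn = -36.5 kcal/mol

ΔH°rxn = Σ nΔHf°(products) − Σ nΔHf°(reactants).
Products: 2·(-41.6) = -83.2
Reactants: 1/2·(+0.0) + 2·(+0.0) + 1·(-68.3) + 1·(+21.6) = -46.7
ΔHrxn = (-83.2) − (-46.7) = -36.5 kcal/mol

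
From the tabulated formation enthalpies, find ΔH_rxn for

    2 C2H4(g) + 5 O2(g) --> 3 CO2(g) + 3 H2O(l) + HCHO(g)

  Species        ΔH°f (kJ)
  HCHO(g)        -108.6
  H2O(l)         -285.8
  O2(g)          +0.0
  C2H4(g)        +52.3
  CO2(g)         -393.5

Products: 3·(-393.5) + 3·(-285.8) + 1·(-108.6) = -2146.5
Reactants: 2·(+52.3) + 5·(+0.0) = +104.6
ΔH_rxn = (-2146.5) − (+104.6) = -2251.1 kJ

ΔH_rxn = -2251.1 kJ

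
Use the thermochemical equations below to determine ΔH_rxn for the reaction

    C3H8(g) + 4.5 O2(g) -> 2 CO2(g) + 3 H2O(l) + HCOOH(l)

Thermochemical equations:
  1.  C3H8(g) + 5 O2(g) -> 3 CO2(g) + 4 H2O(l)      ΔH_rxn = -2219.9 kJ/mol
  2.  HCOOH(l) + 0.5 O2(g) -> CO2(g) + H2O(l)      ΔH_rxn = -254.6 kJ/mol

eq. 1 as written (C3H8(g) already on the reactant side): -2219.9 kJ/mol
eq. 2 reversed (reverse to put HCOOH(l) on the product side): +254.6 kJ/mol
Summing the manipulated equations, ΔH_rxn = (1)·(-2219.9) + (-1)·(-254.6) = -1965.3 kJ/mol

ΔH_rxn = -1965.3 kJ/mol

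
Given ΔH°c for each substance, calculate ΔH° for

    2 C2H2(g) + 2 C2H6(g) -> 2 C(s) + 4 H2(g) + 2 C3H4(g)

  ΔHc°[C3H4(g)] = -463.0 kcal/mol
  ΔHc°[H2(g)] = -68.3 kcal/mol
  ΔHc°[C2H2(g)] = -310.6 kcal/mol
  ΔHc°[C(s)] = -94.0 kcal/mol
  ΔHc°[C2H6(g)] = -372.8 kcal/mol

Using ΔH = Σ nΔHc°(reactants) − Σ nΔHc°(products):
= [2·(-310.6) + 2·(-372.8)] − [2·(-94.0) + 4·(-68.3) + 2·(-463.0)]
= 20.4 kcal/mol

ΔH° = 20.4 kcal/mol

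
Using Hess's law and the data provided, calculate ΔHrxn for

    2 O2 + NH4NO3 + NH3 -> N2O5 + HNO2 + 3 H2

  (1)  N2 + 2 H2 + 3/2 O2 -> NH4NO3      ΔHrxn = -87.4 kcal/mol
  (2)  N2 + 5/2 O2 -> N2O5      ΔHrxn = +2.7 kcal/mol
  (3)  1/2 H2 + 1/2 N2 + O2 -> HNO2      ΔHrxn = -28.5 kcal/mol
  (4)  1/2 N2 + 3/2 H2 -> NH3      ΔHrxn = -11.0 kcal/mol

(1) reversed (reverse to put NH4NO3 on the reactant side): +87.4 kcal/mol
(2) as written (N2O5 already on the product side): +2.7 kcal/mol
(3) as written (HNO2 already on the product side): -28.5 kcal/mol
(4) reversed (NH3 must end up as a reactant): +11.0 kcal/mol
Since enthalpy is a state function, ΔHrxn = (+87.4) + (+2.7) + (-28.5) + (+11.0) = 72.6 kcal/mol

ΔHrxn = 72.6 kcal/mol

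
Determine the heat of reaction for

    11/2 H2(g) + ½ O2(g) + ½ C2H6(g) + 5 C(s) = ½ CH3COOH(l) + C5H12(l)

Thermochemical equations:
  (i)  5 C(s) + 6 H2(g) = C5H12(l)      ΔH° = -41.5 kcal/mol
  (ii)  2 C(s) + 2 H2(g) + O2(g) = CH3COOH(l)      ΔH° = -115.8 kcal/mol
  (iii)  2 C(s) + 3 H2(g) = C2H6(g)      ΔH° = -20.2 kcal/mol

(i) as written: -41.5 kcal/mol
(ii) × 1/2: (1/2)·(-115.8) = -57.9 kcal/mol
(iii) reversed and × 1/2: (-1/2)·(-20.2) = +10.1 kcal/mol
Summing the manipulated equations, ΔH° = (-41.5) + (-57.9) + (+10.1) = -89.3 kcal/mol

ΔH° = -89.3 kcal/mol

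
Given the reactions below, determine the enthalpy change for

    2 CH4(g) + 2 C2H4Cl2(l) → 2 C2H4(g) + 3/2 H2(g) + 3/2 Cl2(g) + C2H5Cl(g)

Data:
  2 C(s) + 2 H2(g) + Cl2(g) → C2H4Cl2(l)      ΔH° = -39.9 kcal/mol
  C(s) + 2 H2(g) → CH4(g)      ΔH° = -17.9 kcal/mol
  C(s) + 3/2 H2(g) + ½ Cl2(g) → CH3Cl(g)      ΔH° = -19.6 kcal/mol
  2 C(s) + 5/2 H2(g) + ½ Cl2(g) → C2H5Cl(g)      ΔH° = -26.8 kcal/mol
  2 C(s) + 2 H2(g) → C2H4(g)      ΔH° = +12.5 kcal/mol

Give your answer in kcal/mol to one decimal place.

ΔH° = 113.8 kcal/mol

equation 1 reversed and × 2: (-2)·(-39.9) = +79.8 kcal/mol
equation 2 reversed and × 2: (-2)·(-17.9) = +35.8 kcal/mol
equation 3: not needed.
equation 4 as written: -26.8 kcal/mol
equation 5 × 2: (2)·(+12.5) = +25.0 kcal/mol
ΔH° = (+79.8) + (+35.8) + (-26.8) + (+25.0) = 113.8 kcal/mol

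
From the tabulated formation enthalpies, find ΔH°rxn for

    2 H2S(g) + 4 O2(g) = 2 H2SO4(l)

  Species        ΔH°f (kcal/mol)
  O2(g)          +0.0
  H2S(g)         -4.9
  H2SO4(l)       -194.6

ΔH°rxn = -379.4 kcal/mol

Products: 2·(-194.6) = -389.2
Reactants: 2·(-4.9) + 4·(+0.0) = -9.8
ΔH°rxn = (-389.2) − (-9.8) = -379.4 kcal/mol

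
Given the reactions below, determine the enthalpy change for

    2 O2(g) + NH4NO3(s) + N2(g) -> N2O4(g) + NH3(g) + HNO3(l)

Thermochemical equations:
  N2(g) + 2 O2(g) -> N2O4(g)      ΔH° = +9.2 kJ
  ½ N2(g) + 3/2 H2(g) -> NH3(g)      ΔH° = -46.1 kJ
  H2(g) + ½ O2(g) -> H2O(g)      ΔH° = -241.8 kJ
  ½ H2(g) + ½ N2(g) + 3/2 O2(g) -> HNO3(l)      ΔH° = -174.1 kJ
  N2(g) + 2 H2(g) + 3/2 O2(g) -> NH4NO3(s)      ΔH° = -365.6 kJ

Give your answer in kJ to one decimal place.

equation 1 as written: +9.2 kJ
equation 2 as written: -46.1 kJ
equation 3: not needed.
equation 4 as written: -174.1 kJ
equation 5 reversed: +365.6 kJ
Summing the manipulated equations, ΔH° = (1)·(+9.2) + (1)·(-46.1) + (1)·(-174.1) + (-1)·(-365.6) = 154.6 kJ

ΔH° = 154.6 kJ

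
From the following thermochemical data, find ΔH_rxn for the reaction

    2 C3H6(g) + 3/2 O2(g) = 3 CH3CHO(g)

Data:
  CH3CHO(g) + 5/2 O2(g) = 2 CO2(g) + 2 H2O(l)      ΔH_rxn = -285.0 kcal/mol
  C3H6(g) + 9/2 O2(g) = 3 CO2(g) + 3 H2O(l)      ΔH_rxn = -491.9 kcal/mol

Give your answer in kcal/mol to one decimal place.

equation 1 reversed and × 3 (reverse to put CH3CHO(g) on the product side; scale by 3 for the 3 CH3CHO(g)): (-3)·(-285.0) = +855.0 kcal/mol
equation 2 × 2 (scale by 2 for the 2 C3H6(g)): (2)·(-491.9) = -983.8 kcal/mol
Since enthalpy is a state function, ΔH_rxn = (-3)·(-285.0) + (2)·(-491.9) = -128.8 kcal/mol

ΔH_rxn = -128.8 kcal/mol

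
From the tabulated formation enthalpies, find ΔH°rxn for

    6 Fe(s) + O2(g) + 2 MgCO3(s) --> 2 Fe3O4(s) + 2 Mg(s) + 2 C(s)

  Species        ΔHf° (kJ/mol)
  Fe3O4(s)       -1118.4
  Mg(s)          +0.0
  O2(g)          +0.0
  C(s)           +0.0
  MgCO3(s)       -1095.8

ΔH°rxn = -45.2 kJ/mol

ΔH°rxn = Σ nΔHf°(products) − Σ nΔHf°(reactants).
Products: 2·(-1118.4) + 2·(+0.0) + 2·(+0.0) = -2236.8
Reactants: 6·(+0.0) + 1·(+0.0) + 2·(-1095.8) = -2191.6
ΔH°rxn = (-2236.8) − (-2191.6) = -45.2 kJ/mol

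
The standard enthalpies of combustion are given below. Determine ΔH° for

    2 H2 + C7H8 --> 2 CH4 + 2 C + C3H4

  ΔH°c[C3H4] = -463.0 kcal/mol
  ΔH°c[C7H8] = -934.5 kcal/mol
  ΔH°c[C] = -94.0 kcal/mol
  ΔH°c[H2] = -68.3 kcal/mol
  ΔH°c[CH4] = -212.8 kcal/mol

ΔH° = 5.5 kcal/mol

With combustion enthalpies, reactants minus products:
= [2·(-68.3) + 1·(-934.5)] − [2·(-212.8) + 2·(-94.0) + 1·(-463.0)]
= 5.5 kcal/mol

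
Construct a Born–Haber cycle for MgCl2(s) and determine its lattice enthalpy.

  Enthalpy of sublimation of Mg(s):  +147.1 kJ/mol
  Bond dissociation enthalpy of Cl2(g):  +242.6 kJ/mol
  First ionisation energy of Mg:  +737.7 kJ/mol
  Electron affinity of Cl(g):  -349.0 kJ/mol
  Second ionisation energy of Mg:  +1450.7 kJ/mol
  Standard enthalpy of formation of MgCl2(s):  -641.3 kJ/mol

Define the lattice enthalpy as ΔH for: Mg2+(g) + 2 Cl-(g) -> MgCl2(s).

U = -2521.4 kJ/mol

ΔHf° = 1·ΔHsub + 1·(ΣIE) + 1·D(Cl2) + 2·EA + U
-641.3 = 1·(+147.1) + 1·(+2188.4) + 1·(+242.6) + 2·(-349.0) + U
U = -641.3 − (+1880.1) = -2521.4 kJ/mol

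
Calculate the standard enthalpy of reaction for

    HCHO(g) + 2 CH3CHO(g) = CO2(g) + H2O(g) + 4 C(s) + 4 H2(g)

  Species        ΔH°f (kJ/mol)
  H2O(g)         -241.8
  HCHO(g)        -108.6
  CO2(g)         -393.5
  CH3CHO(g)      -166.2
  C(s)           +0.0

ΔH°rxn = Σ nΔHf°(products) − Σ nΔHf°(reactants).
Products: 1·(-393.5) + 1·(-241.8) + 4·(+0.0) + 4·(+0.0) = -635.3
Reactants: 1·(-108.6) + 2·(-166.2) = -441.0
ΔH°rxn = (-635.3) − (-441.0) = -194.3 kJ/mol

ΔH°rxn = -194.3 kJ/mol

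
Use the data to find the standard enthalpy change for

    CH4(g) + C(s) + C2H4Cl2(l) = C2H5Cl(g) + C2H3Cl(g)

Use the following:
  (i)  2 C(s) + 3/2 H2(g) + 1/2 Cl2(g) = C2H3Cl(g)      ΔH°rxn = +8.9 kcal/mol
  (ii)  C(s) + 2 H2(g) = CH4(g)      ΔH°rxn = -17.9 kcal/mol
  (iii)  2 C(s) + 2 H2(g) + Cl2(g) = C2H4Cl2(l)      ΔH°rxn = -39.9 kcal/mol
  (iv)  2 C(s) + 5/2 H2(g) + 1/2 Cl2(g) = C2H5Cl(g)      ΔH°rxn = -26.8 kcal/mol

ΔH°rxn = 39.9 kcal/mol

(i) as written (C2H3Cl(g) already on the product side): +8.9 kcal/mol
(ii) reversed (CH4(g) must end up as a reactant): +17.9 kcal/mol
(iii) reversed (C2H4Cl2(l) must end up as a reactant): +39.9 kcal/mol
(iv) as written (C2H5Cl(g) already on the product side): -26.8 kcal/mol
ΔH°rxn = (1)·(+8.9) + (-1)·(-17.9) + (-1)·(-39.9) + (1)·(-26.8) = 39.9 kcal/mol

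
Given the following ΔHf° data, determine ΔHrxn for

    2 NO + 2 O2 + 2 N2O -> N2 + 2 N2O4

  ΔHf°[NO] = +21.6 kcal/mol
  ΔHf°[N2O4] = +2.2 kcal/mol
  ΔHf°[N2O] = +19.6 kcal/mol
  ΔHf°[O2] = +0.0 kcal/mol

Products: 1·(+0.0) + 2·(+2.2) = +4.4
Reactants: 2·(+21.6) + 2·(+0.0) + 2·(+19.6) = +82.4
ΔHrxn = (+4.4) − (+82.4) = -78.0 kcal/mol

ΔHrxn = -78.0 kcal/mol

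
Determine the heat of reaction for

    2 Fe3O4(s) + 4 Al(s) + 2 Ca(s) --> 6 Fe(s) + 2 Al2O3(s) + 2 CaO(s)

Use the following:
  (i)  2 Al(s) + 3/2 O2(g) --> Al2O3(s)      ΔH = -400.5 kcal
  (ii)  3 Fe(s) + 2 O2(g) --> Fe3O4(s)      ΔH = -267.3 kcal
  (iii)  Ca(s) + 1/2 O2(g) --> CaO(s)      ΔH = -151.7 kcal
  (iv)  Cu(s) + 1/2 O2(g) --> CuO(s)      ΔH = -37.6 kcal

ΔH = -569.8 kcal

(i) × 2: (2)·(-400.5) = -801.0 kcal
(ii) reversed and × 2: (-2)·(-267.3) = +534.6 kcal
(iii) × 2: (2)·(-151.7) = -303.4 kcal
(iv): not needed.
ΔH = (-801.0) + (+534.6) + (-303.4) = -569.8 kcal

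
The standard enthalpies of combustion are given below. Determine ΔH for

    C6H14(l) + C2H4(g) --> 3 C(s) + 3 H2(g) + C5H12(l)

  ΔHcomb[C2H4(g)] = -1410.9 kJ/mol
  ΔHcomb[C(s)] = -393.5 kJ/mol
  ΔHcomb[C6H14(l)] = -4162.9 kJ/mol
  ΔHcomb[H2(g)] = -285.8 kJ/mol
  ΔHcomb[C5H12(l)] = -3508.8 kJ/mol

ΔH = -27.1 kJ/mol

With combustion enthalpies, reactants minus products:
= [1·(-4162.9) + 1·(-1410.9)] − [3·(-393.5) + 3·(-285.8) + 1·(-3508.8)]
= -27.1 kJ/mol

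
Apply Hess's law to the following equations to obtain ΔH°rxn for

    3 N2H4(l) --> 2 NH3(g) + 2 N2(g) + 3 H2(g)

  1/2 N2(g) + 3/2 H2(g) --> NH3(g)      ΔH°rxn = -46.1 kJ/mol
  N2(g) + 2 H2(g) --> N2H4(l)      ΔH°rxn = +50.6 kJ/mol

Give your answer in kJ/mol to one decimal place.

ΔH°rxn = -244.0 kJ/mol

equation 1 × 2: (2)·(-46.1) = -92.2 kJ/mol
equation 2 reversed and × 3: (-3)·(+50.6) = -151.8 kJ/mol
ΔH°rxn = (-92.2) + (-151.8) = -244.0 kJ/mol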